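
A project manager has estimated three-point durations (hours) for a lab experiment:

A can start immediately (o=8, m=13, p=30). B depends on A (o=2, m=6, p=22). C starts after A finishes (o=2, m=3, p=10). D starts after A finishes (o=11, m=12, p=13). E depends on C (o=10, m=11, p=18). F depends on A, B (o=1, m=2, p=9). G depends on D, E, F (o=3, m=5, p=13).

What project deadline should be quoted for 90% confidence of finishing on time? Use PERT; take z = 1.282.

42.7 hours

te_A = (8 + 4·13 + 30)/6 = 90/6 = 15; σ²_A = ((30−8)/6)² = 13.444
te_B = (2 + 4·6 + 22)/6 = 48/6 = 8; σ²_B = ((22−2)/6)² = 11.111
te_C = (2 + 4·3 + 10)/6 = 24/6 = 4; σ²_C = ((10−2)/6)² = 1.778
te_D = (11 + 4·12 + 13)/6 = 72/6 = 12; σ²_D = ((13−11)/6)² = 0.111
te_E = (10 + 4·11 + 18)/6 = 72/6 = 12; σ²_E = ((18−10)/6)² = 1.778
te_F = (1 + 4·2 + 9)/6 = 18/6 = 3; σ²_F = ((9−1)/6)² = 1.778
te_G = (3 + 4·5 + 13)/6 = 36/6 = 6; σ²_G = ((13−3)/6)² = 2.778

Forward pass:
ES_A = 0; EF_A = 15
ES_B = 15; EF_B = 15+8 = 23
ES_C = 15; EF_C = 15+4 = 19
ES_D = 15; EF_D = 15+12 = 27
ES_E = 19; EF_E = 19+12 = 31
ES_F = max(EF_A=15, EF_B=23) = 23; EF_F = 23+3 = 26
ES_G = max(EF_D=27, EF_E=31, EF_F=26) = 31; EF_G = 31+6 = 37
Expected project duration μ = 37 hours. Critical path: A → C → E → G.

Variance along critical path = 13.444 + 1.778 + 1.778 + 2.778 = 19.778; σ = 4.447 hours.
D = μ + z·σ = 37 + 1.282·4.447 = 42.7 hours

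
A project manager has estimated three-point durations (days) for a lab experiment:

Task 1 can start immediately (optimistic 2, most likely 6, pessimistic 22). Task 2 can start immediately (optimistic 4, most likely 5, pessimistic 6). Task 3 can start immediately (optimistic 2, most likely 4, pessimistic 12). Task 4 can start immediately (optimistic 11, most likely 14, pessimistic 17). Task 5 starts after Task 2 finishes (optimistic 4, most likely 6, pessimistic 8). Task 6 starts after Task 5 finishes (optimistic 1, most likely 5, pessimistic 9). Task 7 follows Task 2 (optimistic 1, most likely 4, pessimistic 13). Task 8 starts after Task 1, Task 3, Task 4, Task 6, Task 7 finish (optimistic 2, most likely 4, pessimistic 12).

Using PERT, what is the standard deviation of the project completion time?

te_Task 1 = (2 + 4·6 + 22)/6 = 48/6 = 8; σ²_Task 1 = ((22−2)/6)² = 11.111
te_Task 2 = (4 + 4·5 + 6)/6 = 30/6 = 5; σ²_Task 2 = ((6−4)/6)² = 0.111
te_Task 3 = (2 + 4·4 + 12)/6 = 30/6 = 5; σ²_Task 3 = ((12−2)/6)² = 2.778
te_Task 4 = (11 + 4·14 + 17)/6 = 84/6 = 14; σ²_Task 4 = ((17−11)/6)² = 1.000
te_Task 5 = (4 + 4·6 + 8)/6 = 36/6 = 6; σ²_Task 5 = ((8−4)/6)² = 0.444
te_Task 6 = (1 + 4·5 + 9)/6 = 30/6 = 5; σ²_Task 6 = ((9−1)/6)² = 1.778
te_Task 7 = (1 + 4·4 + 13)/6 = 30/6 = 5; σ²_Task 7 = ((13−1)/6)² = 4.000
te_Task 8 = (2 + 4·4 + 12)/6 = 30/6 = 5; σ²_Task 8 = ((12−2)/6)² = 2.778

Forward pass:
ES_Task 1 = 0; EF_Task 1 = 8
ES_Task 2 = 0; EF_Task 2 = 5
ES_Task 3 = 0; EF_Task 3 = 5
ES_Task 4 = 0; EF_Task 4 = 14
ES_Task 5 = 5; EF_Task 5 = 5+6 = 11
ES_Task 6 = 11; EF_Task 6 = 11+5 = 16
ES_Task 7 = 5; EF_Task 7 = 5+5 = 10
ES_Task 8 = max(EF_Task 1=8, EF_Task 3=5, EF_Task 4=14, EF_Task 6=16, EF_Task 7=10) = 16; EF_Task 8 = 16+5 = 21
Expected project duration μ = 21 days. Critical path: Task 2 → Task 5 → Task 6 → Task 8.

Variance along critical path = 0.111 + 0.444 + 1.778 + 2.778 = 5.111
σ = √5.111 = 2.261 days

2.26 days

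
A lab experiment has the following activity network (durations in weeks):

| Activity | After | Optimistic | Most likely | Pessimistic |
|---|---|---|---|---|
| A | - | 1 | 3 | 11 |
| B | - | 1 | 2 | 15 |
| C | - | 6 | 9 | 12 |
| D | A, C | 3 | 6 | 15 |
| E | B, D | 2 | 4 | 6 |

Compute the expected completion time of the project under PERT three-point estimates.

te_A = (1 + 4·3 + 11)/6 = 24/6 = 4
te_B = (1 + 4·2 + 15)/6 = 24/6 = 4
te_C = (6 + 4·9 + 12)/6 = 54/6 = 9
te_D = (3 + 4·6 + 15)/6 = 42/6 = 7
te_E = (2 + 4·4 + 6)/6 = 24/6 = 4

Forward pass:
ES_A = 0; EF_A = 4
ES_B = 0; EF_B = 4
ES_C = 0; EF_C = 9
ES_D = max(EF_A=4, EF_C=9) = 9; EF_D = 9+7 = 16
ES_E = max(EF_B=4, EF_D=16) = 16; EF_E = 16+4 = 20
Expected project duration μ = 20 weeks. Critical path: C → D → E.

20 weeks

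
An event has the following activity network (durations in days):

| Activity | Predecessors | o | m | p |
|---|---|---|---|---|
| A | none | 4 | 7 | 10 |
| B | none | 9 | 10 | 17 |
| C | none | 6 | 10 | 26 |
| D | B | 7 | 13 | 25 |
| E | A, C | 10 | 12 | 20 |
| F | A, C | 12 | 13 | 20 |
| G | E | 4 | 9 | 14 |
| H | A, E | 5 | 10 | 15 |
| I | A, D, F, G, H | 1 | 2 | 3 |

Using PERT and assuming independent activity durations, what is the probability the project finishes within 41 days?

0.836

te_A = (4 + 4·7 + 10)/6 = 42/6 = 7; σ²_A = ((10−4)/6)² = 1.000
te_B = (9 + 4·10 + 17)/6 = 66/6 = 11; σ²_B = ((17−9)/6)² = 1.778
te_C = (6 + 4·10 + 26)/6 = 72/6 = 12; σ²_C = ((26−6)/6)² = 11.111
te_D = (7 + 4·13 + 25)/6 = 84/6 = 14; σ²_D = ((25−7)/6)² = 9.000
te_E = (10 + 4·12 + 20)/6 = 78/6 = 13; σ²_E = ((20−10)/6)² = 2.778
te_F = (12 + 4·13 + 20)/6 = 84/6 = 14; σ²_F = ((20−12)/6)² = 1.778
te_G = (4 + 4·9 + 14)/6 = 54/6 = 9; σ²_G = ((14−4)/6)² = 2.778
te_H = (5 + 4·10 + 15)/6 = 60/6 = 10; σ²_H = ((15−5)/6)² = 2.778
te_I = (1 + 4·2 + 3)/6 = 12/6 = 2; σ²_I = ((3−1)/6)² = 0.111

Forward pass:
ES_A = 0; EF_A = 7
ES_B = 0; EF_B = 11
ES_C = 0; EF_C = 12
ES_D = 11; EF_D = 11+14 = 25
ES_E = max(EF_A=7, EF_C=12) = 12; EF_E = 12+13 = 25
ES_F = max(EF_A=7, EF_C=12) = 12; EF_F = 12+14 = 26
ES_G = 25; EF_G = 25+9 = 34
ES_H = max(EF_A=7, EF_E=25) = 25; EF_H = 25+10 = 35
ES_I = max(EF_A=7, EF_D=25, EF_F=26, EF_G=34, EF_H=35) = 35; EF_I = 35+2 = 37
Expected project duration μ = 37 days. Critical path: C → E → H → I.

Variance along critical path = 11.111 + 2.778 + 2.778 + 0.111 = 16.778; σ = √16.778 = 4.096 days.
Z = (41 − 37) / 4.096 = 0.977
P(T ≤ 41) = Φ(0.977) ≈ 0.836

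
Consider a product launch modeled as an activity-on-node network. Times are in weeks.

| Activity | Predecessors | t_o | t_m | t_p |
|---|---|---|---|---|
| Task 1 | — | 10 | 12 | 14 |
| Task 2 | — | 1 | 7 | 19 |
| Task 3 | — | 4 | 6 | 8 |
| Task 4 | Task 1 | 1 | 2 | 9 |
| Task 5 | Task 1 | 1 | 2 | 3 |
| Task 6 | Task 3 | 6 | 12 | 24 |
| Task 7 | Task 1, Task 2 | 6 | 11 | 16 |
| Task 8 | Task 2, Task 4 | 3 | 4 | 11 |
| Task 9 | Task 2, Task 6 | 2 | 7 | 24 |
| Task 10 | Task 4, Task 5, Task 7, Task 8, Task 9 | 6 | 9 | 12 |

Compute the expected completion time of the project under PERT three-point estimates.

37 weeks

te_Task 1 = (10 + 4·12 + 14)/6 = 72/6 = 12
te_Task 2 = (1 + 4·7 + 19)/6 = 48/6 = 8
te_Task 3 = (4 + 4·6 + 8)/6 = 36/6 = 6
te_Task 4 = (1 + 4·2 + 9)/6 = 18/6 = 3
te_Task 5 = (1 + 4·2 + 3)/6 = 12/6 = 2
te_Task 6 = (6 + 4·12 + 24)/6 = 78/6 = 13
te_Task 7 = (6 + 4·11 + 16)/6 = 66/6 = 11
te_Task 8 = (3 + 4·4 + 11)/6 = 30/6 = 5
te_Task 9 = (2 + 4·7 + 24)/6 = 54/6 = 9
te_Task 10 = (6 + 4·9 + 12)/6 = 54/6 = 9

Forward pass:
ES_Task 1 = 0; EF_Task 1 = 12
ES_Task 2 = 0; EF_Task 2 = 8
ES_Task 3 = 0; EF_Task 3 = 6
ES_Task 4 = 12; EF_Task 4 = 12+3 = 15
ES_Task 5 = 12; EF_Task 5 = 12+2 = 14
ES_Task 6 = 6; EF_Task 6 = 6+13 = 19
ES_Task 7 = max(EF_Task 1=12, EF_Task 2=8) = 12; EF_Task 7 = 12+11 = 23
ES_Task 8 = max(EF_Task 2=8, EF_Task 4=15) = 15; EF_Task 8 = 15+5 = 20
ES_Task 9 = max(EF_Task 2=8, EF_Task 6=19) = 19; EF_Task 9 = 19+9 = 28
ES_Task 10 = max(EF_Task 4=15, EF_Task 5=14, EF_Task 7=23, EF_Task 8=20, EF_Task 9=28) = 28; EF_Task 10 = 28+9 = 37
Expected project duration μ = 37 weeks. Critical path: Task 3 → Task 6 → Task 9 → Task 10.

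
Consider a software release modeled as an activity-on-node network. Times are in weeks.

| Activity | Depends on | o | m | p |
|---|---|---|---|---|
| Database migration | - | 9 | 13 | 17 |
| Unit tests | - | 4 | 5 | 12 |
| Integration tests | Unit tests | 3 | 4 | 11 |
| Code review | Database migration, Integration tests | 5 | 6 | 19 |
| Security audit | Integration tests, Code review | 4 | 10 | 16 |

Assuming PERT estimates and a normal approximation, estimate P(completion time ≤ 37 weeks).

0.963

te_Database migration = (9 + 4·13 + 17)/6 = 78/6 = 13; σ²_Database migration = ((17−9)/6)² = 1.778
te_Unit tests = (4 + 4·5 + 12)/6 = 36/6 = 6; σ²_Unit tests = ((12−4)/6)² = 1.778
te_Integration tests = (3 + 4·4 + 11)/6 = 30/6 = 5; σ²_Integration tests = ((11−3)/6)² = 1.778
te_Code review = (5 + 4·6 + 19)/6 = 48/6 = 8; σ²_Code review = ((19−5)/6)² = 5.444
te_Security audit = (4 + 4·10 + 16)/6 = 60/6 = 10; σ²_Security audit = ((16−4)/6)² = 4.000

Forward pass:
ES_Database migration = 0; EF_Database migration = 13
ES_Unit tests = 0; EF_Unit tests = 6
ES_Integration tests = 6; EF_Integration tests = 6+5 = 11
ES_Code review = max(EF_Database migration=13, EF_Integration tests=11) = 13; EF_Code review = 13+8 = 21
ES_Security audit = max(EF_Integration tests=11, EF_Code review=21) = 21; EF_Security audit = 21+10 = 31
Expected project duration μ = 31 weeks. Critical path: Database migration → Code review → Security audit.

Variance along critical path = 1.778 + 5.444 + 4.000 = 11.222; σ = √11.222 = 3.350 weeks.
Z = (37 − 31) / 3.350 = 1.791
P(T ≤ 37) = Φ(1.791) ≈ 0.963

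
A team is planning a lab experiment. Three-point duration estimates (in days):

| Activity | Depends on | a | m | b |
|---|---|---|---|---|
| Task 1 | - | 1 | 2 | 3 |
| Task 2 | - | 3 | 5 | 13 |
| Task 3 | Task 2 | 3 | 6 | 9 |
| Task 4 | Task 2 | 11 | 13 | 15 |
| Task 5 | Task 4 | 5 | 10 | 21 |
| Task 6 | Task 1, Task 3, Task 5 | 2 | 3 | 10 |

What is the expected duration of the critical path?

te_Task 1 = (1 + 4·2 + 3)/6 = 12/6 = 2
te_Task 2 = (3 + 4·5 + 13)/6 = 36/6 = 6
te_Task 3 = (3 + 4·6 + 9)/6 = 36/6 = 6
te_Task 4 = (11 + 4·13 + 15)/6 = 78/6 = 13
te_Task 5 = (5 + 4·10 + 21)/6 = 66/6 = 11
te_Task 6 = (2 + 4·3 + 10)/6 = 24/6 = 4

Forward pass:
ES_Task 1 = 0; EF_Task 1 = 2
ES_Task 2 = 0; EF_Task 2 = 6
ES_Task 3 = 6; EF_Task 3 = 6+6 = 12
ES_Task 4 = 6; EF_Task 4 = 6+13 = 19
ES_Task 5 = 19; EF_Task 5 = 19+11 = 30
ES_Task 6 = max(EF_Task 1=2, EF_Task 3=12, EF_Task 5=30) = 30; EF_Task 6 = 30+4 = 34
Expected project duration μ = 34 days. Critical path: Task 2 → Task 4 → Task 5 → Task 6.

34 days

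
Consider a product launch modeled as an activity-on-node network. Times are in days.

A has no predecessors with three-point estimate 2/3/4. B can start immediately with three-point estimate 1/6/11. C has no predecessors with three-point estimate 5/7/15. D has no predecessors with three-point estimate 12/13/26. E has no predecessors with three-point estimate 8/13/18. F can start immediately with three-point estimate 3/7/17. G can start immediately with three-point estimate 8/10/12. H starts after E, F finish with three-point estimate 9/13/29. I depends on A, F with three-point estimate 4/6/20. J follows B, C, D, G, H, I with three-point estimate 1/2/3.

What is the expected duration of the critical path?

30 days

te_A = (2 + 4·3 + 4)/6 = 18/6 = 3
te_B = (1 + 4·6 + 11)/6 = 36/6 = 6
te_C = (5 + 4·7 + 15)/6 = 48/6 = 8
te_D = (12 + 4·13 + 26)/6 = 90/6 = 15
te_E = (8 + 4·13 + 18)/6 = 78/6 = 13
te_F = (3 + 4·7 + 17)/6 = 48/6 = 8
te_G = (8 + 4·10 + 12)/6 = 60/6 = 10
te_H = (9 + 4·13 + 29)/6 = 90/6 = 15
te_I = (4 + 4·6 + 20)/6 = 48/6 = 8
te_J = (1 + 4·2 + 3)/6 = 12/6 = 2

Forward pass:
ES_A = 0; EF_A = 3
ES_B = 0; EF_B = 6
ES_C = 0; EF_C = 8
ES_D = 0; EF_D = 15
ES_E = 0; EF_E = 13
ES_F = 0; EF_F = 8
ES_G = 0; EF_G = 10
ES_H = max(EF_E=13, EF_F=8) = 13; EF_H = 13+15 = 28
ES_I = max(EF_A=3, EF_F=8) = 8; EF_I = 8+8 = 16
ES_J = max(EF_B=6, EF_C=8, EF_D=15, EF_G=10, EF_H=28, EF_I=16) = 28; EF_J = 28+2 = 30
Expected project duration μ = 30 days. Critical path: E → H → J.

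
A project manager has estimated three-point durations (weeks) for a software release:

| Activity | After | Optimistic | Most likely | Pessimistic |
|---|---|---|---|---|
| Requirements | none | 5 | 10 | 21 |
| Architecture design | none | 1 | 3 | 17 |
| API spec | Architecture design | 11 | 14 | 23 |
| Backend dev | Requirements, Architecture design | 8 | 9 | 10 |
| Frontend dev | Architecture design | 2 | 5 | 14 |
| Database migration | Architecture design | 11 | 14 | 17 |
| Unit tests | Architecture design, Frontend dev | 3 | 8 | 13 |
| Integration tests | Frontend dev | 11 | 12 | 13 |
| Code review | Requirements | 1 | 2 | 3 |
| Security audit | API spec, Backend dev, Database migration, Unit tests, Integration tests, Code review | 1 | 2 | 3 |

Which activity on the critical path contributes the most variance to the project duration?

Architecture design

te_Requirements = (5 + 4·10 + 21)/6 = 66/6 = 11; σ²_Requirements = ((21−5)/6)² = 7.111
te_Architecture design = (1 + 4·3 + 17)/6 = 30/6 = 5; σ²_Architecture design = ((17−1)/6)² = 7.111
te_API spec = (11 + 4·14 + 23)/6 = 90/6 = 15; σ²_API spec = ((23−11)/6)² = 4.000
te_Backend dev = (8 + 4·9 + 10)/6 = 54/6 = 9; σ²_Backend dev = ((10−8)/6)² = 0.111
te_Frontend dev = (2 + 4·5 + 14)/6 = 36/6 = 6; σ²_Frontend dev = ((14−2)/6)² = 4.000
te_Database migration = (11 + 4·14 + 17)/6 = 84/6 = 14; σ²_Database migration = ((17−11)/6)² = 1.000
te_Unit tests = (3 + 4·8 + 13)/6 = 48/6 = 8; σ²_Unit tests = ((13−3)/6)² = 2.778
te_Integration tests = (11 + 4·12 + 13)/6 = 72/6 = 12; σ²_Integration tests = ((13−11)/6)² = 0.111
te_Code review = (1 + 4·2 + 3)/6 = 12/6 = 2; σ²_Code review = ((3−1)/6)² = 0.111
te_Security audit = (1 + 4·2 + 3)/6 = 12/6 = 2; σ²_Security audit = ((3−1)/6)² = 0.111

Forward pass:
ES_Requirements = 0; EF_Requirements = 11
ES_Architecture design = 0; EF_Architecture design = 5
ES_API spec = 5; EF_API spec = 5+15 = 20
ES_Backend dev = max(EF_Requirements=11, EF_Architecture design=5) = 11; EF_Backend dev = 11+9 = 20
ES_Frontend dev = 5; EF_Frontend dev = 5+6 = 11
ES_Database migration = 5; EF_Database migration = 5+14 = 19
ES_Unit tests = max(EF_Architecture design=5, EF_Frontend dev=11) = 11; EF_Unit tests = 11+8 = 19
ES_Integration tests = 11; EF_Integration tests = 11+12 = 23
ES_Code review = 11; EF_Code review = 11+2 = 13
ES_Security audit = max(EF_API spec=20, EF_Backend dev=20, EF_Database migration=19, EF_Unit tests=19, EF_Integration tests=23, EF_Code review=13) = 23; EF_Security audit = 23+2 = 25
Expected project duration μ = 25 weeks. Critical path: Architecture design → Frontend dev → Integration tests → Security audit.

Variances on critical path: σ²_Architecture design=7.111, σ²_Frontend dev=4.000, σ²_Integration tests=0.111, σ²_Security audit=0.111.
Largest is σ²_Architecture design = 7.111.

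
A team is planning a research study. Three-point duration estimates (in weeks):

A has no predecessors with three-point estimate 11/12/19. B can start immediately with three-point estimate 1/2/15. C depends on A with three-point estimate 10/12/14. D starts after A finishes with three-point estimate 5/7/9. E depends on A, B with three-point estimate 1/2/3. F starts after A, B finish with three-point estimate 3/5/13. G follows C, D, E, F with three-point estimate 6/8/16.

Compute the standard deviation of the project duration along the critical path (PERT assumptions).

2.24 weeks

te_A = (11 + 4·12 + 19)/6 = 78/6 = 13; σ²_A = ((19−11)/6)² = 1.778
te_B = (1 + 4·2 + 15)/6 = 24/6 = 4; σ²_B = ((15−1)/6)² = 5.444
te_C = (10 + 4·12 + 14)/6 = 72/6 = 12; σ²_C = ((14−10)/6)² = 0.444
te_D = (5 + 4·7 + 9)/6 = 42/6 = 7; σ²_D = ((9−5)/6)² = 0.444
te_E = (1 + 4·2 + 3)/6 = 12/6 = 2; σ²_E = ((3−1)/6)² = 0.111
te_F = (3 + 4·5 + 13)/6 = 36/6 = 6; σ²_F = ((13−3)/6)² = 2.778
te_G = (6 + 4·8 + 16)/6 = 54/6 = 9; σ²_G = ((16−6)/6)² = 2.778

Forward pass:
ES_A = 0; EF_A = 13
ES_B = 0; EF_B = 4
ES_C = 13; EF_C = 13+12 = 25
ES_D = 13; EF_D = 13+7 = 20
ES_E = max(EF_A=13, EF_B=4) = 13; EF_E = 13+2 = 15
ES_F = max(EF_A=13, EF_B=4) = 13; EF_F = 13+6 = 19
ES_G = max(EF_C=25, EF_D=20, EF_E=15, EF_F=19) = 25; EF_G = 25+9 = 34
Expected project duration μ = 34 weeks. Critical path: A → C → G.

Variance along critical path = 1.778 + 0.444 + 2.778 = 5.000
σ = √5.000 = 2.236 weeks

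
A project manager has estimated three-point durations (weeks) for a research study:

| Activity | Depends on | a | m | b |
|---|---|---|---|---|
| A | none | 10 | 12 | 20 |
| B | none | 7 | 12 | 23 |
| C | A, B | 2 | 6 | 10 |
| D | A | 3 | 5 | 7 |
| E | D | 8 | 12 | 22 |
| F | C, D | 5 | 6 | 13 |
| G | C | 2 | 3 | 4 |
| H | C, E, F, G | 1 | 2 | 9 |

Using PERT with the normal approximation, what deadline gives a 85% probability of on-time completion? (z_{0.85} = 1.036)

37.3 weeks

te_A = (10 + 4·12 + 20)/6 = 78/6 = 13; σ²_A = ((20−10)/6)² = 2.778
te_B = (7 + 4·12 + 23)/6 = 78/6 = 13; σ²_B = ((23−7)/6)² = 7.111
te_C = (2 + 4·6 + 10)/6 = 36/6 = 6; σ²_C = ((10−2)/6)² = 1.778
te_D = (3 + 4·5 + 7)/6 = 30/6 = 5; σ²_D = ((7−3)/6)² = 0.444
te_E = (8 + 4·12 + 22)/6 = 78/6 = 13; σ²_E = ((22−8)/6)² = 5.444
te_F = (5 + 4·6 + 13)/6 = 42/6 = 7; σ²_F = ((13−5)/6)² = 1.778
te_G = (2 + 4·3 + 4)/6 = 18/6 = 3; σ²_G = ((4−2)/6)² = 0.111
te_H = (1 + 4·2 + 9)/6 = 18/6 = 3; σ²_H = ((9−1)/6)² = 1.778

Forward pass:
ES_A = 0; EF_A = 13
ES_B = 0; EF_B = 13
ES_C = max(EF_A=13, EF_B=13) = 13; EF_C = 13+6 = 19
ES_D = 13; EF_D = 13+5 = 18
ES_E = 18; EF_E = 18+13 = 31
ES_F = max(EF_C=19, EF_D=18) = 19; EF_F = 19+7 = 26
ES_G = 19; EF_G = 19+3 = 22
ES_H = max(EF_C=19, EF_E=31, EF_F=26, EF_G=22) = 31; EF_H = 31+3 = 34
Expected project duration μ = 34 weeks. Critical path: A → D → E → H.

Variance along critical path = 2.778 + 0.444 + 5.444 + 1.778 = 10.444; σ = 3.232 weeks.
D = μ + z·σ = 34 + 1.036·3.232 = 37.3 weeks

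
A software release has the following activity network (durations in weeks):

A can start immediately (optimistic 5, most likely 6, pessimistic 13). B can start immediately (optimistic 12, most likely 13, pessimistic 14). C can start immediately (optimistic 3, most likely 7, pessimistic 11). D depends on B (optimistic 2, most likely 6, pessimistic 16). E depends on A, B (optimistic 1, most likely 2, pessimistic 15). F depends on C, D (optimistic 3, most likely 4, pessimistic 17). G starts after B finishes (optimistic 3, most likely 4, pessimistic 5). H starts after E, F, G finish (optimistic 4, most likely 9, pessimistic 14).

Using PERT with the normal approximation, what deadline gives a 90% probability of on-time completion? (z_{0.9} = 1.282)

39.8 weeks

te_A = (5 + 4·6 + 13)/6 = 42/6 = 7; σ²_A = ((13−5)/6)² = 1.778
te_B = (12 + 4·13 + 14)/6 = 78/6 = 13; σ²_B = ((14−12)/6)² = 0.111
te_C = (3 + 4·7 + 11)/6 = 42/6 = 7; σ²_C = ((11−3)/6)² = 1.778
te_D = (2 + 4·6 + 16)/6 = 42/6 = 7; σ²_D = ((16−2)/6)² = 5.444
te_E = (1 + 4·2 + 15)/6 = 24/6 = 4; σ²_E = ((15−1)/6)² = 5.444
te_F = (3 + 4·4 + 17)/6 = 36/6 = 6; σ²_F = ((17−3)/6)² = 5.444
te_G = (3 + 4·4 + 5)/6 = 24/6 = 4; σ²_G = ((5−3)/6)² = 0.111
te_H = (4 + 4·9 + 14)/6 = 54/6 = 9; σ²_H = ((14−4)/6)² = 2.778

Forward pass:
ES_A = 0; EF_A = 7
ES_B = 0; EF_B = 13
ES_C = 0; EF_C = 7
ES_D = 13; EF_D = 13+7 = 20
ES_E = max(EF_A=7, EF_B=13) = 13; EF_E = 13+4 = 17
ES_F = max(EF_C=7, EF_D=20) = 20; EF_F = 20+6 = 26
ES_G = 13; EF_G = 13+4 = 17
ES_H = max(EF_E=17, EF_F=26, EF_G=17) = 26; EF_H = 26+9 = 35
Expected project duration μ = 35 weeks. Critical path: B → D → F → H.

Variance along critical path = 0.111 + 5.444 + 5.444 + 2.778 = 13.778; σ = 3.712 weeks.
D = μ + z·σ = 35 + 1.282·3.712 = 39.8 weeks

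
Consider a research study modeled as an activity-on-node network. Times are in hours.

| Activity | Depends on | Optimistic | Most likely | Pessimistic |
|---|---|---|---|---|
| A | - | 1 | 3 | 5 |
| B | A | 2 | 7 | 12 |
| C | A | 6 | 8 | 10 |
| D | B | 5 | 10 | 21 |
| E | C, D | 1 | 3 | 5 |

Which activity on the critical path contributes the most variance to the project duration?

te_A = (1 + 4·3 + 5)/6 = 18/6 = 3; σ²_A = ((5−1)/6)² = 0.444
te_B = (2 + 4·7 + 12)/6 = 42/6 = 7; σ²_B = ((12−2)/6)² = 2.778
te_C = (6 + 4·8 + 10)/6 = 48/6 = 8; σ²_C = ((10−6)/6)² = 0.444
te_D = (5 + 4·10 + 21)/6 = 66/6 = 11; σ²_D = ((21−5)/6)² = 7.111
te_E = (1 + 4·3 + 5)/6 = 18/6 = 3; σ²_E = ((5−1)/6)² = 0.444

Forward pass:
ES_A = 0; EF_A = 3
ES_B = 3; EF_B = 3+7 = 10
ES_C = 3; EF_C = 3+8 = 11
ES_D = 10; EF_D = 10+11 = 21
ES_E = max(EF_C=11, EF_D=21) = 21; EF_E = 21+3 = 24
Expected project duration μ = 24 hours. Critical path: A → B → D → E.

Variances on critical path: σ²_A=0.444, σ²_B=2.778, σ²_D=7.111, σ²_E=0.444.
Largest is σ²_D = 7.111.

D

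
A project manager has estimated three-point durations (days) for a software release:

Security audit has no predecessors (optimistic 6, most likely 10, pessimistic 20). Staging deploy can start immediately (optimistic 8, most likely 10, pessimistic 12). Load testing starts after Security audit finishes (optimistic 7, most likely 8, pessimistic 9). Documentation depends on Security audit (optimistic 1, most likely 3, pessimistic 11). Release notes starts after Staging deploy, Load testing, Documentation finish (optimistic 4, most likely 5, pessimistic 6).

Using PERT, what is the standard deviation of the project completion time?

te_Security audit = (6 + 4·10 + 20)/6 = 66/6 = 11; σ²_Security audit = ((20−6)/6)² = 5.444
te_Staging deploy = (8 + 4·10 + 12)/6 = 60/6 = 10; σ²_Staging deploy = ((12−8)/6)² = 0.444
te_Load testing = (7 + 4·8 + 9)/6 = 48/6 = 8; σ²_Load testing = ((9−7)/6)² = 0.111
te_Documentation = (1 + 4·3 + 11)/6 = 24/6 = 4; σ²_Documentation = ((11−1)/6)² = 2.778
te_Release notes = (4 + 4·5 + 6)/6 = 30/6 = 5; σ²_Release notes = ((6−4)/6)² = 0.111

Forward pass:
ES_Security audit = 0; EF_Security audit = 11
ES_Staging deploy = 0; EF_Staging deploy = 10
ES_Load testing = 11; EF_Load testing = 11+8 = 19
ES_Documentation = 11; EF_Documentation = 11+4 = 15
ES_Release notes = max(EF_Staging deploy=10, EF_Load testing=19, EF_Documentation=15) = 19; EF_Release notes = 19+5 = 24
Expected project duration μ = 24 days. Critical path: Security audit → Load testing → Release notes.

Variance along critical path = 5.444 + 0.111 + 0.111 = 5.667
σ = √5.667 = 2.380 days

2.38 days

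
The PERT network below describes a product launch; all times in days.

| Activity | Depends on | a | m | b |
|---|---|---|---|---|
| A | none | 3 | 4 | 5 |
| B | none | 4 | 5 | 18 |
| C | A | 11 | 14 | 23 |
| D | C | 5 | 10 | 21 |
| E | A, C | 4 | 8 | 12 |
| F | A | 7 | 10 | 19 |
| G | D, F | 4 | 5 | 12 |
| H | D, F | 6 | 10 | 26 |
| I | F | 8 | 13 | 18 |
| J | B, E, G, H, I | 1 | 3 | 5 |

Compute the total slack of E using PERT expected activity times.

te_A = (3 + 4·4 + 5)/6 = 24/6 = 4
te_B = (4 + 4·5 + 18)/6 = 42/6 = 7
te_C = (11 + 4·14 + 23)/6 = 90/6 = 15
te_D = (5 + 4·10 + 21)/6 = 66/6 = 11
te_E = (4 + 4·8 + 12)/6 = 48/6 = 8
te_F = (7 + 4·10 + 19)/6 = 66/6 = 11
te_G = (4 + 4·5 + 12)/6 = 36/6 = 6
te_H = (6 + 4·10 + 26)/6 = 72/6 = 12
te_I = (8 + 4·13 + 18)/6 = 78/6 = 13
te_J = (1 + 4·3 + 5)/6 = 18/6 = 3

Forward pass:
ES_A = 0; EF_A = 4
ES_B = 0; EF_B = 7
ES_C = 4; EF_C = 4+15 = 19
ES_D = 19; EF_D = 19+11 = 30
ES_E = max(EF_A=4, EF_C=19) = 19; EF_E = 19+8 = 27
ES_F = 4; EF_F = 4+11 = 15
ES_G = max(EF_D=30, EF_F=15) = 30; EF_G = 30+6 = 36
ES_H = max(EF_D=30, EF_F=15) = 30; EF_H = 30+12 = 42
ES_I = 15; EF_I = 15+13 = 28
ES_J = max(EF_B=7, EF_E=27, EF_G=36, EF_H=42, EF_I=28) = 42; EF_J = 42+3 = 45
Expected project duration μ = 45 days. Critical path: A → C → D → H → J.

Backward pass:
LF_J = 45; LS_J = 45−3 = 42
LF_I = LS_J = 42; LS_I = 42−13 = 29
LF_H = LS_J = 42; LS_H = 42−12 = 30
LF_G = LS_J = 42; LS_G = 42−6 = 36
LF_F = min(LS_G=36, LS_H=30, LS_I=29) = 29; LS_F = 29−11 = 18
LF_E = LS_J = 42; LS_E = 42−8 = 34
LF_D = min(LS_G=36, LS_H=30) = 30; LS_D = 30−11 = 19
LF_C = min(LS_D=19, LS_E=34) = 19; LS_C = 19−15 = 4
LF_B = LS_J = 42; LS_B = 42−7 = 35
LF_A = min(LS_C=4, LS_E=34, LS_F=18) = 4; LS_A = 4−4 = 0
Slack_E = LS_E − ES_E = 34 − 19 = 15

15 days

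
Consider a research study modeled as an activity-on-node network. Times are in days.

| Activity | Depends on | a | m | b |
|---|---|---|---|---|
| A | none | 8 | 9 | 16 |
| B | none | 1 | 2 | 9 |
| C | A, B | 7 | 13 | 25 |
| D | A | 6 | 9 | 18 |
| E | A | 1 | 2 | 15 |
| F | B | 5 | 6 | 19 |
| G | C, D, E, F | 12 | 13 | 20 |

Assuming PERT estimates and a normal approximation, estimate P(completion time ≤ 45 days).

te_A = (8 + 4·9 + 16)/6 = 60/6 = 10; σ²_A = ((16−8)/6)² = 1.778
te_B = (1 + 4·2 + 9)/6 = 18/6 = 3; σ²_B = ((9−1)/6)² = 1.778
te_C = (7 + 4·13 + 25)/6 = 84/6 = 14; σ²_C = ((25−7)/6)² = 9.000
te_D = (6 + 4·9 + 18)/6 = 60/6 = 10; σ²_D = ((18−6)/6)² = 4.000
te_E = (1 + 4·2 + 15)/6 = 24/6 = 4; σ²_E = ((15−1)/6)² = 5.444
te_F = (5 + 4·6 + 19)/6 = 48/6 = 8; σ²_F = ((19−5)/6)² = 5.444
te_G = (12 + 4·13 + 20)/6 = 84/6 = 14; σ²_G = ((20−12)/6)² = 1.778

Forward pass:
ES_A = 0; EF_A = 10
ES_B = 0; EF_B = 3
ES_C = max(EF_A=10, EF_B=3) = 10; EF_C = 10+14 = 24
ES_D = 10; EF_D = 10+10 = 20
ES_E = 10; EF_E = 10+4 = 14
ES_F = 3; EF_F = 3+8 = 11
ES_G = max(EF_C=24, EF_D=20, EF_E=14, EF_F=11) = 24; EF_G = 24+14 = 38
Expected project duration μ = 38 days. Critical path: A → C → G.

Variance along critical path = 1.778 + 9.000 + 1.778 = 12.556; σ = √12.556 = 3.543 days.
Z = (45 − 38) / 3.543 = 1.976
P(T ≤ 45) = Φ(1.976) ≈ 0.976

0.976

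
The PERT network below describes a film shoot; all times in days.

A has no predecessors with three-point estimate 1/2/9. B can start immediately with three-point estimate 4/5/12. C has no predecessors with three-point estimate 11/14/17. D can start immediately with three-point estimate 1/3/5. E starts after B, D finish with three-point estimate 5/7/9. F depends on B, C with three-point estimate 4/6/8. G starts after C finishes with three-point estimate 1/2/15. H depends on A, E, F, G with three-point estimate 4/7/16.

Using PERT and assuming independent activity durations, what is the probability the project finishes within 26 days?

te_A = (1 + 4·2 + 9)/6 = 18/6 = 3; σ²_A = ((9−1)/6)² = 1.778
te_B = (4 + 4·5 + 12)/6 = 36/6 = 6; σ²_B = ((12−4)/6)² = 1.778
te_C = (11 + 4·14 + 17)/6 = 84/6 = 14; σ²_C = ((17−11)/6)² = 1.000
te_D = (1 + 4·3 + 5)/6 = 18/6 = 3; σ²_D = ((5−1)/6)² = 0.444
te_E = (5 + 4·7 + 9)/6 = 42/6 = 7; σ²_E = ((9−5)/6)² = 0.444
te_F = (4 + 4·6 + 8)/6 = 36/6 = 6; σ²_F = ((8−4)/6)² = 0.444
te_G = (1 + 4·2 + 15)/6 = 24/6 = 4; σ²_G = ((15−1)/6)² = 5.444
te_H = (4 + 4·7 + 16)/6 = 48/6 = 8; σ²_H = ((16−4)/6)² = 4.000

Forward pass:
ES_A = 0; EF_A = 3
ES_B = 0; EF_B = 6
ES_C = 0; EF_C = 14
ES_D = 0; EF_D = 3
ES_E = max(EF_B=6, EF_D=3) = 6; EF_E = 6+7 = 13
ES_F = max(EF_B=6, EF_C=14) = 14; EF_F = 14+6 = 20
ES_G = 14; EF_G = 14+4 = 18
ES_H = max(EF_A=3, EF_E=13, EF_F=20, EF_G=18) = 20; EF_H = 20+8 = 28
Expected project duration μ = 28 days. Critical path: C → F → H.

Variance along critical path = 1.000 + 0.444 + 4.000 = 5.444; σ = √5.444 = 2.333 days.
Z = (26 − 28) / 2.333 = -0.857
P(T ≤ 26) = Φ(-0.857) ≈ 0.196

0.196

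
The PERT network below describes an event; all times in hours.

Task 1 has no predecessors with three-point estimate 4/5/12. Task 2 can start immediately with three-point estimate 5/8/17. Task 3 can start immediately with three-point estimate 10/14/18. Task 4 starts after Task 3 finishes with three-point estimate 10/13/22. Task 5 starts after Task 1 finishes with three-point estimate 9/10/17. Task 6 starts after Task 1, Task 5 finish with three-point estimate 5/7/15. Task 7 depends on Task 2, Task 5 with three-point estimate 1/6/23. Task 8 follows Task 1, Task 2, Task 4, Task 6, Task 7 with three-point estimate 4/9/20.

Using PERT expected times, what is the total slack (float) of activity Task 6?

3 hours

te_Task 1 = (4 + 4·5 + 12)/6 = 36/6 = 6
te_Task 2 = (5 + 4·8 + 17)/6 = 54/6 = 9
te_Task 3 = (10 + 4·14 + 18)/6 = 84/6 = 14
te_Task 4 = (10 + 4·13 + 22)/6 = 84/6 = 14
te_Task 5 = (9 + 4·10 + 17)/6 = 66/6 = 11
te_Task 6 = (5 + 4·7 + 15)/6 = 48/6 = 8
te_Task 7 = (1 + 4·6 + 23)/6 = 48/6 = 8
te_Task 8 = (4 + 4·9 + 20)/6 = 60/6 = 10

Forward pass:
ES_Task 1 = 0; EF_Task 1 = 6
ES_Task 2 = 0; EF_Task 2 = 9
ES_Task 3 = 0; EF_Task 3 = 14
ES_Task 4 = 14; EF_Task 4 = 14+14 = 28
ES_Task 5 = 6; EF_Task 5 = 6+11 = 17
ES_Task 6 = max(EF_Task 1=6, EF_Task 5=17) = 17; EF_Task 6 = 17+8 = 25
ES_Task 7 = max(EF_Task 2=9, EF_Task 5=17) = 17; EF_Task 7 = 17+8 = 25
ES_Task 8 = max(EF_Task 1=6, EF_Task 2=9, EF_Task 4=28, EF_Task 6=25, EF_Task 7=25) = 28; EF_Task 8 = 28+10 = 38
Expected project duration μ = 38 hours. Critical path: Task 3 → Task 4 → Task 8.

Backward pass:
LF_Task 8 = 38; LS_Task 8 = 38−10 = 28
LF_Task 7 = LS_Task 8 = 28; LS_Task 7 = 28−8 = 20
LF_Task 6 = LS_Task 8 = 28; LS_Task 6 = 28−8 = 20
LF_Task 5 = min(LS_Task 6=20, LS_Task 7=20) = 20; LS_Task 5 = 20−11 = 9
LF_Task 4 = LS_Task 8 = 28; LS_Task 4 = 28−14 = 14
LF_Task 3 = LS_Task 4 = 14; LS_Task 3 = 14−14 = 0
LF_Task 2 = min(LS_Task 7=20, LS_Task 8=28) = 20; LS_Task 2 = 20−9 = 11
LF_Task 1 = min(LS_Task 5=9, LS_Task 6=20, LS_Task 8=28) = 9; LS_Task 1 = 9−6 = 3
Slack_Task 6 = LS_Task 6 − ES_Task 6 = 20 − 17 = 3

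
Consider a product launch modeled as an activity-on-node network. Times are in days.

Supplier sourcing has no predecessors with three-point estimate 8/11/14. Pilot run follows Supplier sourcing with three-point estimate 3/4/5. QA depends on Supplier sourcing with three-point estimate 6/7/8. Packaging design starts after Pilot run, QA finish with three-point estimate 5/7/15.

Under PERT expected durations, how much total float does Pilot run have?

3 days

te_Supplier sourcing = (8 + 4·11 + 14)/6 = 66/6 = 11
te_Pilot run = (3 + 4·4 + 5)/6 = 24/6 = 4
te_QA = (6 + 4·7 + 8)/6 = 42/6 = 7
te_Packaging design = (5 + 4·7 + 15)/6 = 48/6 = 8

Forward pass:
ES_Supplier sourcing = 0; EF_Supplier sourcing = 11
ES_Pilot run = 11; EF_Pilot run = 11+4 = 15
ES_QA = 11; EF_QA = 11+7 = 18
ES_Packaging design = max(EF_Pilot run=15, EF_QA=18) = 18; EF_Packaging design = 18+8 = 26
Expected project duration μ = 26 days. Critical path: Supplier sourcing → QA → Packaging design.

Backward pass:
LF_Packaging design = 26; LS_Packaging design = 26−8 = 18
LF_QA = LS_Packaging design = 18; LS_QA = 18−7 = 11
LF_Pilot run = LS_Packaging design = 18; LS_Pilot run = 18−4 = 14
LF_Supplier sourcing = min(LS_Pilot run=14, LS_QA=11) = 11; LS_Supplier sourcing = 11−11 = 0
Slack_Pilot run = LS_Pilot run − ES_Pilot run = 14 − 11 = 3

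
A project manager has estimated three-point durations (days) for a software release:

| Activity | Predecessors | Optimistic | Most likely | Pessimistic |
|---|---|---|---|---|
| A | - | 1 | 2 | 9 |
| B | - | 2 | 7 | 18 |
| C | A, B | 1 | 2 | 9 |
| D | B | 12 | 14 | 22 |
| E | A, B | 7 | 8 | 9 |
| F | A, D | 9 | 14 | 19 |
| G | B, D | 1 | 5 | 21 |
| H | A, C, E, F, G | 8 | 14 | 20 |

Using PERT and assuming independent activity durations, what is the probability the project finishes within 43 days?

te_A = (1 + 4·2 + 9)/6 = 18/6 = 3; σ²_A = ((9−1)/6)² = 1.778
te_B = (2 + 4·7 + 18)/6 = 48/6 = 8; σ²_B = ((18−2)/6)² = 7.111
te_C = (1 + 4·2 + 9)/6 = 18/6 = 3; σ²_C = ((9−1)/6)² = 1.778
te_D = (12 + 4·14 + 22)/6 = 90/6 = 15; σ²_D = ((22−12)/6)² = 2.778
te_E = (7 + 4·8 + 9)/6 = 48/6 = 8; σ²_E = ((9−7)/6)² = 0.111
te_F = (9 + 4·14 + 19)/6 = 84/6 = 14; σ²_F = ((19−9)/6)² = 2.778
te_G = (1 + 4·5 + 21)/6 = 42/6 = 7; σ²_G = ((21−1)/6)² = 11.111
te_H = (8 + 4·14 + 20)/6 = 84/6 = 14; σ²_H = ((20−8)/6)² = 4.000

Forward pass:
ES_A = 0; EF_A = 3
ES_B = 0; EF_B = 8
ES_C = max(EF_A=3, EF_B=8) = 8; EF_C = 8+3 = 11
ES_D = 8; EF_D = 8+15 = 23
ES_E = max(EF_A=3, EF_B=8) = 8; EF_E = 8+8 = 16
ES_F = max(EF_A=3, EF_D=23) = 23; EF_F = 23+14 = 37
ES_G = max(EF_B=8, EF_D=23) = 23; EF_G = 23+7 = 30
ES_H = max(EF_A=3, EF_C=11, EF_E=16, EF_F=37, EF_G=30) = 37; EF_H = 37+14 = 51
Expected project duration μ = 51 days. Critical path: B → D → F → H.

Variance along critical path = 7.111 + 2.778 + 2.778 + 4.000 = 16.667; σ = √16.667 = 4.082 days.
Z = (43 − 51) / 4.082 = -1.960
P(T ≤ 43) = Φ(-1.960) ≈ 0.025

0.025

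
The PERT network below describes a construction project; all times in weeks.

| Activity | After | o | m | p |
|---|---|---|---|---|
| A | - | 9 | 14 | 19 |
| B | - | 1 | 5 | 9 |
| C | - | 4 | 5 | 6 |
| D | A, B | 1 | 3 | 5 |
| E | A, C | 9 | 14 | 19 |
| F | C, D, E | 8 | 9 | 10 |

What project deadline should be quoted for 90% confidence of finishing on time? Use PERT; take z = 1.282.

40.1 weeks

te_A = (9 + 4·14 + 19)/6 = 84/6 = 14; σ²_A = ((19−9)/6)² = 2.778
te_B = (1 + 4·5 + 9)/6 = 30/6 = 5; σ²_B = ((9−1)/6)² = 1.778
te_C = (4 + 4·5 + 6)/6 = 30/6 = 5; σ²_C = ((6−4)/6)² = 0.111
te_D = (1 + 4·3 + 5)/6 = 18/6 = 3; σ²_D = ((5−1)/6)² = 0.444
te_E = (9 + 4·14 + 19)/6 = 84/6 = 14; σ²_E = ((19−9)/6)² = 2.778
te_F = (8 + 4·9 + 10)/6 = 54/6 = 9; σ²_F = ((10−8)/6)² = 0.111

Forward pass:
ES_A = 0; EF_A = 14
ES_B = 0; EF_B = 5
ES_C = 0; EF_C = 5
ES_D = max(EF_A=14, EF_B=5) = 14; EF_D = 14+3 = 17
ES_E = max(EF_A=14, EF_C=5) = 14; EF_E = 14+14 = 28
ES_F = max(EF_C=5, EF_D=17, EF_E=28) = 28; EF_F = 28+9 = 37
Expected project duration μ = 37 weeks. Critical path: A → E → F.

Variance along critical path = 2.778 + 2.778 + 0.111 = 5.667; σ = 2.380 weeks.
D = μ + z·σ = 37 + 1.282·2.380 = 40.1 weeks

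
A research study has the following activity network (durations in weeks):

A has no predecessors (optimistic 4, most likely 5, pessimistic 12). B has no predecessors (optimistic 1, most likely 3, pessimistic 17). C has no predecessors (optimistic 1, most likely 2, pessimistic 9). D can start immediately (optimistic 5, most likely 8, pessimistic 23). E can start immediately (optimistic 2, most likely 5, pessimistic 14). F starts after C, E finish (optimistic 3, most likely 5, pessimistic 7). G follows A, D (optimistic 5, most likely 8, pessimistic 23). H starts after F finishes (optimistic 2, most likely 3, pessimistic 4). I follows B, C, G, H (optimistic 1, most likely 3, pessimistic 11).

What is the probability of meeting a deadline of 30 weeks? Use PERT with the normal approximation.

0.906

te_A = (4 + 4·5 + 12)/6 = 36/6 = 6; σ²_A = ((12−4)/6)² = 1.778
te_B = (1 + 4·3 + 17)/6 = 30/6 = 5; σ²_B = ((17−1)/6)² = 7.111
te_C = (1 + 4·2 + 9)/6 = 18/6 = 3; σ²_C = ((9−1)/6)² = 1.778
te_D = (5 + 4·8 + 23)/6 = 60/6 = 10; σ²_D = ((23−5)/6)² = 9.000
te_E = (2 + 4·5 + 14)/6 = 36/6 = 6; σ²_E = ((14−2)/6)² = 4.000
te_F = (3 + 4·5 + 7)/6 = 30/6 = 5; σ²_F = ((7−3)/6)² = 0.444
te_G = (5 + 4·8 + 23)/6 = 60/6 = 10; σ²_G = ((23−5)/6)² = 9.000
te_H = (2 + 4·3 + 4)/6 = 18/6 = 3; σ²_H = ((4−2)/6)² = 0.111
te_I = (1 + 4·3 + 11)/6 = 24/6 = 4; σ²_I = ((11−1)/6)² = 2.778

Forward pass:
ES_A = 0; EF_A = 6
ES_B = 0; EF_B = 5
ES_C = 0; EF_C = 3
ES_D = 0; EF_D = 10
ES_E = 0; EF_E = 6
ES_F = max(EF_C=3, EF_E=6) = 6; EF_F = 6+5 = 11
ES_G = max(EF_A=6, EF_D=10) = 10; EF_G = 10+10 = 20
ES_H = 11; EF_H = 11+3 = 14
ES_I = max(EF_B=5, EF_C=3, EF_G=20, EF_H=14) = 20; EF_I = 20+4 = 24
Expected project duration μ = 24 weeks. Critical path: D → G → I.

Variance along critical path = 9.000 + 9.000 + 2.778 = 20.778; σ = √20.778 = 4.558 weeks.
Z = (30 − 24) / 4.558 = 1.316
P(T ≤ 30) = Φ(1.316) ≈ 0.906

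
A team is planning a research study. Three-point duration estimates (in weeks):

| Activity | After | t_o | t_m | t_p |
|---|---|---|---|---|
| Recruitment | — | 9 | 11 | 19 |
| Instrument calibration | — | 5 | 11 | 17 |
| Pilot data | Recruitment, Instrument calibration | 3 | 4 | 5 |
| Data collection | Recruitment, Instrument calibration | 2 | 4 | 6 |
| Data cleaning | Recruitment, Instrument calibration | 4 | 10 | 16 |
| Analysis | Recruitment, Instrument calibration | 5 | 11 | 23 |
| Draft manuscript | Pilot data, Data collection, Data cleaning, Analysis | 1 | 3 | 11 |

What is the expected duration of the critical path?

28 weeks

te_Recruitment = (9 + 4·11 + 19)/6 = 72/6 = 12
te_Instrument calibration = (5 + 4·11 + 17)/6 = 66/6 = 11
te_Pilot data = (3 + 4·4 + 5)/6 = 24/6 = 4
te_Data collection = (2 + 4·4 + 6)/6 = 24/6 = 4
te_Data cleaning = (4 + 4·10 + 16)/6 = 60/6 = 10
te_Analysis = (5 + 4·11 + 23)/6 = 72/6 = 12
te_Draft manuscript = (1 + 4·3 + 11)/6 = 24/6 = 4

Forward pass:
ES_Recruitment = 0; EF_Recruitment = 12
ES_Instrument calibration = 0; EF_Instrument calibration = 11
ES_Pilot data = max(EF_Recruitment=12, EF_Instrument calibration=11) = 12; EF_Pilot data = 12+4 = 16
ES_Data collection = max(EF_Recruitment=12, EF_Instrument calibration=11) = 12; EF_Data collection = 12+4 = 16
ES_Data cleaning = max(EF_Recruitment=12, EF_Instrument calibration=11) = 12; EF_Data cleaning = 12+10 = 22
ES_Analysis = max(EF_Recruitment=12, EF_Instrument calibration=11) = 12; EF_Analysis = 12+12 = 24
ES_Draft manuscript = max(EF_Pilot data=16, EF_Data collection=16, EF_Data cleaning=22, EF_Analysis=24) = 24; EF_Draft manuscript = 24+4 = 28
Expected project duration μ = 28 weeks. Critical path: Recruitment → Analysis → Draft manuscript.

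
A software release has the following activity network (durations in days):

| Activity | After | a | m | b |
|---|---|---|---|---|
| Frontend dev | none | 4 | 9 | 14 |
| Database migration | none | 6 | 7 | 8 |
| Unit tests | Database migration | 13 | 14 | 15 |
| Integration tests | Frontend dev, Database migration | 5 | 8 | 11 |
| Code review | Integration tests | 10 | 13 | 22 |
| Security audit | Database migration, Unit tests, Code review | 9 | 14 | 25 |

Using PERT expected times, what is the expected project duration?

te_Frontend dev = (4 + 4·9 + 14)/6 = 54/6 = 9
te_Database migration = (6 + 4·7 + 8)/6 = 42/6 = 7
te_Unit tests = (13 + 4·14 + 15)/6 = 84/6 = 14
te_Integration tests = (5 + 4·8 + 11)/6 = 48/6 = 8
te_Code review = (10 + 4·13 + 22)/6 = 84/6 = 14
te_Security audit = (9 + 4·14 + 25)/6 = 90/6 = 15

Forward pass:
ES_Frontend dev = 0; EF_Frontend dev = 9
ES_Database migration = 0; EF_Database migration = 7
ES_Unit tests = 7; EF_Unit tests = 7+14 = 21
ES_Integration tests = max(EF_Frontend dev=9, EF_Database migration=7) = 9; EF_Integration tests = 9+8 = 17
ES_Code review = 17; EF_Code review = 17+14 = 31
ES_Security audit = max(EF_Database migration=7, EF_Unit tests=21, EF_Code review=31) = 31; EF_Security audit = 31+15 = 46
Expected project duration μ = 46 days. Critical path: Frontend dev → Integration tests → Code review → Security audit.

46 days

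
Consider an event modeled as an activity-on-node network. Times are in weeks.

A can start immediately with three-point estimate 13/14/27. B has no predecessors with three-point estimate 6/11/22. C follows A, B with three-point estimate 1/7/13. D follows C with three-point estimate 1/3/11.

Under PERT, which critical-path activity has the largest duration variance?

A

te_A = (13 + 4·14 + 27)/6 = 96/6 = 16; σ²_A = ((27−13)/6)² = 5.444
te_B = (6 + 4·11 + 22)/6 = 72/6 = 12; σ²_B = ((22−6)/6)² = 7.111
te_C = (1 + 4·7 + 13)/6 = 42/6 = 7; σ²_C = ((13−1)/6)² = 4.000
te_D = (1 + 4·3 + 11)/6 = 24/6 = 4; σ²_D = ((11−1)/6)² = 2.778

Forward pass:
ES_A = 0; EF_A = 16
ES_B = 0; EF_B = 12
ES_C = max(EF_A=16, EF_B=12) = 16; EF_C = 16+7 = 23
ES_D = 23; EF_D = 23+4 = 27
Expected project duration μ = 27 weeks. Critical path: A → C → D.

Variances on critical path: σ²_A=5.444, σ²_C=4.000, σ²_D=2.778.
Largest is σ²_A = 5.444.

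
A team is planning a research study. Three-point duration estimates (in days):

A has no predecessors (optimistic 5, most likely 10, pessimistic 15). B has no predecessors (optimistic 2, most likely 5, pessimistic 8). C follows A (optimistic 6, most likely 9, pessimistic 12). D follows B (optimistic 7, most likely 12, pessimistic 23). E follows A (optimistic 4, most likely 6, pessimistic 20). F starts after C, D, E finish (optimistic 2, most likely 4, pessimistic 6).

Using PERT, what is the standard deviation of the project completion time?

te_A = (5 + 4·10 + 15)/6 = 60/6 = 10; σ²_A = ((15−5)/6)² = 2.778
te_B = (2 + 4·5 + 8)/6 = 30/6 = 5; σ²_B = ((8−2)/6)² = 1.000
te_C = (6 + 4·9 + 12)/6 = 54/6 = 9; σ²_C = ((12−6)/6)² = 1.000
te_D = (7 + 4·12 + 23)/6 = 78/6 = 13; σ²_D = ((23−7)/6)² = 7.111
te_E = (4 + 4·6 + 20)/6 = 48/6 = 8; σ²_E = ((20−4)/6)² = 7.111
te_F = (2 + 4·4 + 6)/6 = 24/6 = 4; σ²_F = ((6−2)/6)² = 0.444

Forward pass:
ES_A = 0; EF_A = 10
ES_B = 0; EF_B = 5
ES_C = 10; EF_C = 10+9 = 19
ES_D = 5; EF_D = 5+13 = 18
ES_E = 10; EF_E = 10+8 = 18
ES_F = max(EF_C=19, EF_D=18, EF_E=18) = 19; EF_F = 19+4 = 23
Expected project duration μ = 23 days. Critical path: A → C → F.

Variance along critical path = 2.778 + 1.000 + 0.444 = 4.222
σ = √4.222 = 2.055 days

2.05 days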